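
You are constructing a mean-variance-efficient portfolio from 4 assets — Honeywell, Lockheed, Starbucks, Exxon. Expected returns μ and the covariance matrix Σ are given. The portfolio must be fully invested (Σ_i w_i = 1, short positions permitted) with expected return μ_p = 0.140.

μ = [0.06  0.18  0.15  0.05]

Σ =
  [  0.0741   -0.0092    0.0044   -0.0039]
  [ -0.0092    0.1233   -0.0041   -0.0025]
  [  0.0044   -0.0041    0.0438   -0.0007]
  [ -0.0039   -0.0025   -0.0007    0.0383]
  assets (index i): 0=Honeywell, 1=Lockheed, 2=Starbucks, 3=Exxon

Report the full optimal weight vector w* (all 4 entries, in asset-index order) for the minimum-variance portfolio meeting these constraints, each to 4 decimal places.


x=Σ⁻¹μ = [0.8915  1.6752  3.5170  1.5699]
y=Σ⁻¹𝟙 = [14.9675  10.5672  22.7759  28.7398]
a=μᵀx=0.961060  b=𝟙ᵀx=7.653519  c=𝟙ᵀy=77.050369  D=ac−b²=15.473686
λ₁=(c·0.140−b)/D = (77.050369·0.140−7.653519)/15.473686 = 0.202507
λ₂=(a−b·0.140)/D = (0.961060−7.653519·0.140)/15.473686 = -0.007137
w* = 0.202507·x + -0.007137·y:
  w_0 = 0.202507·0.8915 + -0.007137·14.9675 = 0.0737  (Honeywell)
  w_1 = 0.202507·1.6752 + -0.007137·10.5672 = 0.2638  (Lockheed)
  w_2 = 0.202507·3.5170 + -0.007137·22.7759 = 0.5497  (Starbucks)
  w_3 = 0.202507·1.5699 + -0.007137·28.7398 = 0.1128  (Exxon)
Σw_i=1.0000  μᵀw=0.1400
σ²=wᵀΣw=λ₁·μ_p+λ₂ = 0.202507·0.140 + -0.007137 = 0.021214 ≈ 0.0212

0.0737  0.2638  0.5497  0.1128


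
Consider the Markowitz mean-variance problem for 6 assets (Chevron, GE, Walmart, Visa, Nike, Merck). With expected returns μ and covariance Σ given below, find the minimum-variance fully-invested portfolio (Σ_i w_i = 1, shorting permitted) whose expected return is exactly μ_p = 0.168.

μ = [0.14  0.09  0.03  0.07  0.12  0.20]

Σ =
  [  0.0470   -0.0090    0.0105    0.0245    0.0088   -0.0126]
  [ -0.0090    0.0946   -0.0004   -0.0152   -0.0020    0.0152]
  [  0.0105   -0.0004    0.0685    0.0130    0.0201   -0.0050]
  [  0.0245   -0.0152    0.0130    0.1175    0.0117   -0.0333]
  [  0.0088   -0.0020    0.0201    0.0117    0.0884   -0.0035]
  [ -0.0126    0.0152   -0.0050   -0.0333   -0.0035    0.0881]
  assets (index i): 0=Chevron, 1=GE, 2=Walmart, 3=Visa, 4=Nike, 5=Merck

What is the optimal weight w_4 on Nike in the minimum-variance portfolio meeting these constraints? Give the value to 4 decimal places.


0.1485

x=Σ⁻¹μ = [3.4103  0.9531  -0.3430  0.7564  1.1324  2.9049]
y=Σ⁻¹𝟙 = [19.9383  11.4372  9.0825  8.7591  7.0084  16.3337]
a=μᵀx=1.322744  b=𝟙ᵀx=8.814076  c=𝟙ᵀy=72.559294  D=ac−b²=18.289473
λ₁=(c·0.168−b)/D = (72.559294·0.168−8.814076)/18.289473 = 0.184581
λ₂=(a−b·0.168)/D = (1.322744−8.814076·0.168)/18.289473 = -0.008640
w* = 0.184581·x + -0.008640·y:
  w_0 = 0.184581·3.4103 + -0.008640·19.9383 = 0.4572  (Chevron)
  w_1 = 0.184581·0.9531 + -0.008640·11.4372 = 0.0771  (GE)
  w_2 = 0.184581·-0.3430 + -0.008640·9.0825 = -0.1418  (Walmart)
  w_3 = 0.184581·0.7564 + -0.008640·8.7591 = 0.0639  (Visa)
  w_4 = 0.184581·1.1324 + -0.008640·7.0084 = 0.1485  (Nike)
  w_5 = 0.184581·2.9049 + -0.008640·16.3337 = 0.3951  (Merck)
Σw_i=1.0000  μᵀw=0.1680
σ²=wᵀΣw=λ₁·μ_p+λ₂ = 0.184581·0.168 + -0.008640 = 0.022370 ≈ 0.0224


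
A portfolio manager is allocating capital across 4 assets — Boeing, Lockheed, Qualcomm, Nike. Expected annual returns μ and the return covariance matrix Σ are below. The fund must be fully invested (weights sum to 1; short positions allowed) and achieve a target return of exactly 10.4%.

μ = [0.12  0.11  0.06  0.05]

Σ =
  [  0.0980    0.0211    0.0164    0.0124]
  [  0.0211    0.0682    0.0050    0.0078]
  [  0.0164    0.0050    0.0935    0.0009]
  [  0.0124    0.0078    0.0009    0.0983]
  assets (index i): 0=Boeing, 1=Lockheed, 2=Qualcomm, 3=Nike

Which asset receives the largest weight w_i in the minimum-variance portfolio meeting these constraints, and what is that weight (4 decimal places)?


x=Σ⁻¹μ = [0.8388  1.2885  0.4228  0.2967]
y=Σ⁻¹𝟙 = [5.1406  11.4291  9.1002  8.5343]
a=μᵀx=0.282590  b=𝟙ᵀx=2.846798  c=𝟙ᵀy=34.204167  D=ac−b²=1.561497
λ₁=(c·0.104−b)/D = (34.204167·0.104−2.846798)/1.561497 = 0.454971
λ₂=(a−b·0.104)/D = (0.282590−2.846798·0.104)/1.561497 = -0.008631
w* = 0.454971·x + -0.008631·y:
  w_0 = 0.454971·0.8388 + -0.008631·5.1406 = 0.3372  (Boeing)
  w_1 = 0.454971·1.2885 + -0.008631·11.4291 = 0.4876  (Lockheed)
  w_2 = 0.454971·0.4228 + -0.008631·9.1002 = 0.1138  (Qualcomm)
  w_3 = 0.454971·0.2967 + -0.008631·8.5343 = 0.0613  (Nike)
Σw_i=1.0000  μᵀw=0.1040
σ²=wᵀΣw=λ₁·μ_p+λ₂ = 0.454971·0.104 + -0.008631 = 0.038686 ≈ 0.0387

Lockheed (0.4876)


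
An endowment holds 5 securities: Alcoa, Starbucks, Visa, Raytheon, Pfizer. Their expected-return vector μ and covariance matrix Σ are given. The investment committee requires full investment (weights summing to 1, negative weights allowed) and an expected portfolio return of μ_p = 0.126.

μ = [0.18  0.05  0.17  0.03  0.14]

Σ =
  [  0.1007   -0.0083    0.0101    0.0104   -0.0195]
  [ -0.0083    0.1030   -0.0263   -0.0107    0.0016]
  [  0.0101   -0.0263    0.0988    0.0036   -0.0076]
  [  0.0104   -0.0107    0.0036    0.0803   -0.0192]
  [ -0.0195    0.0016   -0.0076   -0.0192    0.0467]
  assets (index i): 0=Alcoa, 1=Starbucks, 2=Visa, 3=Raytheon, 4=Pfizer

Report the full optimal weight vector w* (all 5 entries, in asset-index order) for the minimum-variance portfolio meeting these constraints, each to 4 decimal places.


0.1841  0.1231  0.1653  0.1386  0.3890

p=Σ⁻¹μ = [2.4895  1.2904  2.1373  1.2923  4.8723]
q=Σ⁻¹𝟙 = [14.9896  16.3827  15.1230  21.1687  38.2753]
a=μᵀp=1.596866  b=𝟙ᵀp=12.081773  c=𝟙ᵀq=105.939260  D=ac−b²=23.201604
λ₁=(c·0.126−b)/D = (105.939260·0.126−12.081773)/23.201604 = 0.054590
λ₂=(a−b·0.126)/D = (1.596866−12.081773·0.126)/23.201604 = 0.003214
w* = 0.054590·p + 0.003214·q:
  w_0 = 0.054590·2.4895 + 0.003214·14.9896 = 0.1841  (Alcoa)
  w_1 = 0.054590·1.2904 + 0.003214·16.3827 = 0.1231  (Starbucks)
  w_2 = 0.054590·2.1373 + 0.003214·15.1230 = 0.1653  (Visa)
  w_3 = 0.054590·1.2923 + 0.003214·21.1687 = 0.1386  (Raytheon)
  w_4 = 0.054590·4.8723 + 0.003214·38.2753 = 0.3890  (Pfizer)
Σw_i=1.0000  μᵀw=0.1260
σ²=wᵀΣw=λ₁·μ_p+λ₂ = 0.054590·0.126 + 0.003214 = 0.010092 ≈ 0.0101


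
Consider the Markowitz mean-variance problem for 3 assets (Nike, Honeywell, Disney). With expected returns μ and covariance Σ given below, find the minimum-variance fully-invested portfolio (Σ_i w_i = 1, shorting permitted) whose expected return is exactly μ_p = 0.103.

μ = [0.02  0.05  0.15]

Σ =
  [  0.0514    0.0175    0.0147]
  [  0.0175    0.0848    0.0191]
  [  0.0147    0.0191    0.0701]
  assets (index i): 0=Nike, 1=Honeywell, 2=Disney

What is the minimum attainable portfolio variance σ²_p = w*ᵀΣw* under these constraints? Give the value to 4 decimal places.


0.0397

p=Σ⁻¹μ = [-0.2825  0.1626  2.1547]
q=Σ⁻¹𝟙 = [14.4897  6.6837  9.4057]
a=μᵀp=0.325690  b=𝟙ᵀp=2.034841  c=𝟙ᵀq=30.579167  D=ac−b²=5.818765
λ₁=(c·0.103−b)/D = (30.579167·0.103−2.034841)/5.818765 = 0.191589
λ₂=(a−b·0.103)/D = (0.325690−2.034841·0.103)/5.818765 = 0.019953
w* = 0.191589·p + 0.019953·q:
  w_0 = 0.191589·-0.2825 + 0.019953·14.4897 = 0.2350  (Nike)
  w_1 = 0.191589·0.1626 + 0.019953·6.6837 = 0.1645  (Honeywell)
  w_2 = 0.191589·2.1547 + 0.019953·9.4057 = 0.6005  (Disney)
Σw_i=1.0000  μᵀw=0.1030
σ²=wᵀΣw=λ₁·μ_p+λ₂ = 0.191589·0.103 + 0.019953 = 0.039687 ≈ 0.0397


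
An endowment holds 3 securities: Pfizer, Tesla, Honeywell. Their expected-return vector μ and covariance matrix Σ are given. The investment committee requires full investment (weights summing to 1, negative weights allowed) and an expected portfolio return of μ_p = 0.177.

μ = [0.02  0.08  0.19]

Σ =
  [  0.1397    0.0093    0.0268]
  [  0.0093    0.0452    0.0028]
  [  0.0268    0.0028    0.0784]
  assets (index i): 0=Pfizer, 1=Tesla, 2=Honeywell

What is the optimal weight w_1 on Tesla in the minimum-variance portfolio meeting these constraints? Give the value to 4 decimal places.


x=Σ⁻¹μ = [-0.4534  1.7073  2.5175]
y=Σ⁻¹𝟙 = [3.7194  20.6930  10.7446]
a=μᵀx=0.605837  b=𝟙ᵀx=3.771312  c=𝟙ᵀy=35.157054  D=ac−b²=7.076646
λ₁=(c·0.177−b)/D = (35.157054·0.177−3.771312)/7.076646 = 0.346419
λ₂=(a−b·0.177)/D = (0.605837−3.771312·0.177)/7.076646 = -0.008717
w* = 0.346419·x + -0.008717·y:
  w_0 = 0.346419·-0.4534 + -0.008717·3.7194 = -0.1895  (Pfizer)
  w_1 = 0.346419·1.7073 + -0.008717·20.6930 = 0.4111  (Tesla)
  w_2 = 0.346419·2.5175 + -0.008717·10.7446 = 0.7785  (Honeywell)
Σw_i=1.0000  μᵀw=0.1770
σ²=wᵀΣw=λ₁·μ_p+λ₂ = 0.346419·0.177 + -0.008717 = 0.052599 ≈ 0.0526

0.4111


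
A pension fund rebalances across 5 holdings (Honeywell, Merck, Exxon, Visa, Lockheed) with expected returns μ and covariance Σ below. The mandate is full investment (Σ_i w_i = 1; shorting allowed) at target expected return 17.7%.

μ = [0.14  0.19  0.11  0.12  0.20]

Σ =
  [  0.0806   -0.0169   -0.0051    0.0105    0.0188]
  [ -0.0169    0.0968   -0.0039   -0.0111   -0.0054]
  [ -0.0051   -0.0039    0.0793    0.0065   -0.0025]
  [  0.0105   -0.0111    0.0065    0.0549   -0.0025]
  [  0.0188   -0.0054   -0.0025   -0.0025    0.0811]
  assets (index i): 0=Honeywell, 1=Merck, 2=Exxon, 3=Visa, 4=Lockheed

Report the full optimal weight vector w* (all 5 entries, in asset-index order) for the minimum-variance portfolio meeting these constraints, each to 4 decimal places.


0.0986  0.3437  0.0306  0.1361  0.3909

p=Σ⁻¹μ = [1.5258  2.6960  1.4995  2.3713  2.4112]
q=Σ⁻¹𝟙 = [11.4019  15.5809  12.9882  18.1789  11.6856]
a=μᵀp=1.657612  b=𝟙ᵀp=10.503918  c=𝟙ᵀq=69.835440  D=ac−b²=5.427796
λ₁=(c·0.177−b)/D = (69.835440·0.177−10.503918)/5.427796 = 0.342120
λ₂=(a−b·0.177)/D = (1.657612−10.503918·0.177)/5.427796 = -0.037139
w* = 0.342120·p + -0.037139·q:
  w_0 = 0.342120·1.5258 + -0.037139·11.4019 = 0.0986  (Honeywell)
  w_1 = 0.342120·2.6960 + -0.037139·15.5809 = 0.3437  (Merck)
  w_2 = 0.342120·1.4995 + -0.037139·12.9882 = 0.0306  (Exxon)
  w_3 = 0.342120·2.3713 + -0.037139·18.1789 = 0.1361  (Visa)
  w_4 = 0.342120·2.4112 + -0.037139·11.6856 = 0.3909  (Lockheed)
Σw_i=1.0000  μᵀw=0.1770
σ²=wᵀΣw=λ₁·μ_p+λ₂ = 0.342120·0.177 + -0.037139 = 0.023416 ≈ 0.0234


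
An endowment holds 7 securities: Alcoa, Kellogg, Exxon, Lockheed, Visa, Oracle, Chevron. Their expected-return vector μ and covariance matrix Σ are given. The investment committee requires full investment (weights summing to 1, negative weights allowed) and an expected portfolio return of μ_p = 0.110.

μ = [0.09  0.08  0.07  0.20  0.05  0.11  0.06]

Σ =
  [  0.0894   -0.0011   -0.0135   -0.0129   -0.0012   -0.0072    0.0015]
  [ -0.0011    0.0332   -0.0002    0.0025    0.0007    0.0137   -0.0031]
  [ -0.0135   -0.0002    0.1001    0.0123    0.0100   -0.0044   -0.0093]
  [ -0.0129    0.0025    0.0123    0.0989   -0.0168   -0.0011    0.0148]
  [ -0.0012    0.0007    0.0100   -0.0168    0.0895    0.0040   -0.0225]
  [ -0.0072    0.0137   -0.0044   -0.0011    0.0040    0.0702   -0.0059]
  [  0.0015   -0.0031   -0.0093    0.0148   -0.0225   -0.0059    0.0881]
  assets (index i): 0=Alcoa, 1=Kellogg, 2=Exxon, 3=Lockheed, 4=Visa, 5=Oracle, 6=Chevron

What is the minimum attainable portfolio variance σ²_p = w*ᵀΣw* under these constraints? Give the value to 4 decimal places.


0.0118

x=Σ⁻¹μ = [1.5635  1.7468  0.6816  2.1710  1.0288  1.4704  0.7844]
y=Σ⁻¹𝟙 = [15.6355  26.1135  11.3726  10.4013  15.3912  12.1126  16.1985]
a=μᵀx=1.022618  b=𝟙ᵀx=9.446486  c=𝟙ᵀy=107.225349  D=ac−b²=20.414508
λ₁=(c·0.110−b)/D = (107.225349·0.110−9.446486)/20.414508 = 0.115031
λ₂=(a−b·0.110)/D = (1.022618−9.446486·0.110)/20.414508 = -0.000808
w* = 0.115031·x + -0.000808·y:
  w_0 = 0.115031·1.5635 + -0.000808·15.6355 = 0.1672  (Alcoa)
  w_1 = 0.115031·1.7468 + -0.000808·26.1135 = 0.1798  (Kellogg)
  w_2 = 0.115031·0.6816 + -0.000808·11.3726 = 0.0692  (Exxon)
  w_3 = 0.115031·2.1710 + -0.000808·10.4013 = 0.2413  (Lockheed)
  w_4 = 0.115031·1.0288 + -0.000808·15.3912 = 0.1059  (Visa)
  w_5 = 0.115031·1.4704 + -0.000808·12.1126 = 0.1594  (Oracle)
  w_6 = 0.115031·0.7844 + -0.000808·16.1985 = 0.0771  (Chevron)
Σw_i=1.0000  μᵀw=0.1100
σ²=wᵀΣw=λ₁·μ_p+λ₂ = 0.115031·0.110 + -0.000808 = 0.011845 ≈ 0.0118


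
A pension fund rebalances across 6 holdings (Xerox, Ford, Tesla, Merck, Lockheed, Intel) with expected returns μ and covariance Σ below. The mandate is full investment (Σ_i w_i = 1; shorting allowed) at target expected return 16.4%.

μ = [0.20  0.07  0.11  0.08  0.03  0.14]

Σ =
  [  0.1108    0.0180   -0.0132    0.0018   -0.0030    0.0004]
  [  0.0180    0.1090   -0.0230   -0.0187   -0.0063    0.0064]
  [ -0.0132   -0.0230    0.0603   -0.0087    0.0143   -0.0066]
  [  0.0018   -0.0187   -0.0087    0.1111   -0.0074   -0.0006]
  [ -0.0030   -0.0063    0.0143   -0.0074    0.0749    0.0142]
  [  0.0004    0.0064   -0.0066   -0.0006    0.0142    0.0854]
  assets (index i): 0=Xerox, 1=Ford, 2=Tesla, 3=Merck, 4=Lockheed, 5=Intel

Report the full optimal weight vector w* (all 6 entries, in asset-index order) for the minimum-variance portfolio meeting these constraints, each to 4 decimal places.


0.3624  0.0420  0.4125  0.0755  -0.2009  0.3086

u=Σ⁻¹μ = [1.9721  1.0288  3.0696  1.0942  -0.2610  1.8413]
v=Σ⁻¹𝟙 = [9.5664  15.2977  25.5118  14.1078  9.4555  11.0169]
a=μᵀu=1.141592  b=𝟙ᵀu=8.745085  c=𝟙ᵀv=84.956188  D=ac−b²=20.508787
λ₁=(c·0.164−b)/D = (84.956188·0.164−8.745085)/20.508787 = 0.252952
λ₂=(a−b·0.164)/D = (1.141592−8.745085·0.164)/20.508787 = -0.014267
w* = 0.252952·u + -0.014267·v:
  w_0 = 0.252952·1.9721 + -0.014267·9.5664 = 0.3624  (Xerox)
  w_1 = 0.252952·1.0288 + -0.014267·15.2977 = 0.0420  (Ford)
  w_2 = 0.252952·3.0696 + -0.014267·25.5118 = 0.4125  (Tesla)
  w_3 = 0.252952·1.0942 + -0.014267·14.1078 = 0.0755  (Merck)
  w_4 = 0.252952·-0.2610 + -0.014267·9.4555 = -0.2009  (Lockheed)
  w_5 = 0.252952·1.8413 + -0.014267·11.0169 = 0.3086  (Intel)
Σw_i=1.0000  μᵀw=0.1640
σ²=wᵀΣw=λ₁·μ_p+λ₂ = 0.252952·0.164 + -0.014267 = 0.027217 ≈ 0.0272


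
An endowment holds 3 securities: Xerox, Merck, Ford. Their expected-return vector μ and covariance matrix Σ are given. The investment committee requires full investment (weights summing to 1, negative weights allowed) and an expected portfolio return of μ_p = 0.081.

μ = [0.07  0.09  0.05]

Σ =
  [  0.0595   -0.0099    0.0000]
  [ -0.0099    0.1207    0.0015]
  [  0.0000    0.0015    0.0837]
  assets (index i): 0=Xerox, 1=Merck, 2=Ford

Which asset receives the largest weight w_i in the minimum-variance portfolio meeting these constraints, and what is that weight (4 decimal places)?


Xerox (0.5329)

x=Σ⁻¹μ = [1.3173  0.8465  0.5822]
y=Σ⁻¹𝟙 = [18.4122  9.6489  11.7745]
a=μᵀx=0.197504  b=𝟙ᵀx=2.745976  c=𝟙ᵀy=39.835548  D=ac−b²=0.327279
λ₁=(c·0.081−b)/D = (39.835548·0.081−2.745976)/0.327279 = 1.468790
λ₂=(a−b·0.081)/D = (0.197504−2.745976·0.081)/0.327279 = -0.076145
w* = 1.468790·x + -0.076145·y:
  w_0 = 1.468790·1.3173 + -0.076145·18.4122 = 0.5329  (Xerox)
  w_1 = 1.468790·0.8465 + -0.076145·9.6489 = 0.5086  (Merck)
  w_2 = 1.468790·0.5822 + -0.076145·11.7745 = -0.0414  (Ford)
Σw_i=1.0000  μᵀw=0.0810
σ²=wᵀΣw=λ₁·μ_p+λ₂ = 1.468790·0.081 + -0.076145 = 0.042827 ≈ 0.0428


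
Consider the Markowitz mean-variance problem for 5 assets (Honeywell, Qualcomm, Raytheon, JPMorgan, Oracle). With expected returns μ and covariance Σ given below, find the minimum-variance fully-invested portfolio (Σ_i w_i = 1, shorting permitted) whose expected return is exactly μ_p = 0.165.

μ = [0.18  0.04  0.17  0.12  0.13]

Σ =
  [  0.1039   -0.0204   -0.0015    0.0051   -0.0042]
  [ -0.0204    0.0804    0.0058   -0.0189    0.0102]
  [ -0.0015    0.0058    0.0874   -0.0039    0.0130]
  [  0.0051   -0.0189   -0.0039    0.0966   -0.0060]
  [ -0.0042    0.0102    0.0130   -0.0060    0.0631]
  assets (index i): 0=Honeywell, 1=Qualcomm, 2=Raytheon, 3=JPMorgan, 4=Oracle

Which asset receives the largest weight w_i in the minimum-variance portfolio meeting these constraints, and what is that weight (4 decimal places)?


Raytheon (0.3339)

p=Σ⁻¹μ = [1.9516  0.9947  1.7093  1.5159  1.8213]
q=Σ⁻¹𝟙 = [12.8782  16.6582  9.1854  14.1384  13.4643]
a=μᵀp=1.100348  b=𝟙ᵀp=7.992895  c=𝟙ᵀq=66.324543  D=ac−b²=9.093723
λ₁=(c·0.165−b)/D = (66.324543·0.165−7.992895)/9.093723 = 0.324472
λ₂=(a−b·0.165)/D = (1.100348−7.992895·0.165)/9.093723 = -0.024025
w* = 0.324472·p + -0.024025·q:
  w_0 = 0.324472·1.9516 + -0.024025·12.8782 = 0.3238  (Honeywell)
  w_1 = 0.324472·0.9947 + -0.024025·16.6582 = -0.0775  (Qualcomm)
  w_2 = 0.324472·1.7093 + -0.024025·9.1854 = 0.3339  (Raytheon)
  w_3 = 0.324472·1.5159 + -0.024025·14.1384 = 0.1522  (JPMorgan)
  w_4 = 0.324472·1.8213 + -0.024025·13.4643 = 0.2675  (Oracle)
Σw_i=1.0000  μᵀw=0.1650
σ²=wᵀΣw=λ₁·μ_p+λ₂ = 0.324472·0.165 + -0.024025 = 0.029513 ≈ 0.0295


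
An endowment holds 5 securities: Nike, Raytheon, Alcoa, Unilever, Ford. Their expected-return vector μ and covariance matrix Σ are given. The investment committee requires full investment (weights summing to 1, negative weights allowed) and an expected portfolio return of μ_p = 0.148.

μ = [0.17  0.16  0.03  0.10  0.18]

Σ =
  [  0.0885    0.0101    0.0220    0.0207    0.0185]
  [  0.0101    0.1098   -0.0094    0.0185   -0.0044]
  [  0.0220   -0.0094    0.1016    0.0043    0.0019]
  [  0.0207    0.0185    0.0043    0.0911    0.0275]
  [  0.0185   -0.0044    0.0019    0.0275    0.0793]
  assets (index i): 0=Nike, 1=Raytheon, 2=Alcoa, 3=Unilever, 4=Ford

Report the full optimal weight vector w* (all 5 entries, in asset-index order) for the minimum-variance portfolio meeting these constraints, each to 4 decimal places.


0.1967  0.2690  0.1382  0.0490  0.3471

x=Σ⁻¹μ = [1.3232  1.4507  0.1096  -0.1321  2.0848]
y=Σ⁻¹𝟙 = [4.7616  9.1103  9.2719  4.5241  10.2140]
a=μᵀx=0.822398  b=𝟙ᵀx=4.836190  c=𝟙ᵀy=37.881764  D=ac−b²=7.765166
λ₁=(c·0.148−b)/D = (37.881764·0.148−4.836190)/7.765166 = 0.099201
λ₂=(a−b·0.148)/D = (0.822398−4.836190·0.148)/7.765166 = 0.013733
w* = 0.099201·x + 0.013733·y:
  w_0 = 0.099201·1.3232 + 0.013733·4.7616 = 0.1967  (Nike)
  w_1 = 0.099201·1.4507 + 0.013733·9.1103 = 0.2690  (Raytheon)
  w_2 = 0.099201·0.1096 + 0.013733·9.2719 = 0.1382  (Alcoa)
  w_3 = 0.099201·-0.1321 + 0.013733·4.5241 = 0.0490  (Unilever)
  w_4 = 0.099201·2.0848 + 0.013733·10.2140 = 0.3471  (Ford)
Σw_i=1.0000  μᵀw=0.1480
σ²=wᵀΣw=λ₁·μ_p+λ₂ = 0.099201·0.148 + 0.013733 = 0.028415 ≈ 0.0284


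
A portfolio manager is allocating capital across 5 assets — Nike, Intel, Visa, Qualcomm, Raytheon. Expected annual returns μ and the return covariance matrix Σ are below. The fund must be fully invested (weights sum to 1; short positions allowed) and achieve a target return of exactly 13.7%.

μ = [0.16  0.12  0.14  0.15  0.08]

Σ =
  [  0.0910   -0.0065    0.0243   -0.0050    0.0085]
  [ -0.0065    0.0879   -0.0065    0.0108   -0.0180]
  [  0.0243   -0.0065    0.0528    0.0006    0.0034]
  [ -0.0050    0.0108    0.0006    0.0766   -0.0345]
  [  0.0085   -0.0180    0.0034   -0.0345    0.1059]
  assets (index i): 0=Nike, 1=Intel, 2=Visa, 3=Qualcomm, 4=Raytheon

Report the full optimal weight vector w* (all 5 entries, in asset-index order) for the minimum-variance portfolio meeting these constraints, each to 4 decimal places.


0.1963  0.1539  0.2402  0.2962  0.1135

p=Σ⁻¹μ = [1.2915  1.6510  2.1220  2.5577  1.6975]
q=Σ⁻¹𝟙 = [7.1719  14.2328  16.0817  19.0338  16.9709]
a=μᵀp=1.221285  b=𝟙ᵀp=9.319625  c=𝟙ᵀq=73.491122  D=ac−b²=2.898221
λ₁=(c·0.137−b)/D = (73.491122·0.137−9.319625)/2.898221 = 0.258317
λ₂=(a−b·0.137)/D = (1.221285−9.319625·0.137)/2.898221 = -0.019151
w* = 0.258317·p + -0.019151·q:
  w_0 = 0.258317·1.2915 + -0.019151·7.1719 = 0.1963  (Nike)
  w_1 = 0.258317·1.6510 + -0.019151·14.2328 = 0.1539  (Intel)
  w_2 = 0.258317·2.1220 + -0.019151·16.0817 = 0.2402  (Visa)
  w_3 = 0.258317·2.5577 + -0.019151·19.0338 = 0.2962  (Qualcomm)
  w_4 = 0.258317·1.6975 + -0.019151·16.9709 = 0.1135  (Raytheon)
Σw_i=1.0000  μᵀw=0.1370
σ²=wᵀΣw=λ₁·μ_p+λ₂ = 0.258317·0.137 + -0.019151 = 0.016239 ≈ 0.0162


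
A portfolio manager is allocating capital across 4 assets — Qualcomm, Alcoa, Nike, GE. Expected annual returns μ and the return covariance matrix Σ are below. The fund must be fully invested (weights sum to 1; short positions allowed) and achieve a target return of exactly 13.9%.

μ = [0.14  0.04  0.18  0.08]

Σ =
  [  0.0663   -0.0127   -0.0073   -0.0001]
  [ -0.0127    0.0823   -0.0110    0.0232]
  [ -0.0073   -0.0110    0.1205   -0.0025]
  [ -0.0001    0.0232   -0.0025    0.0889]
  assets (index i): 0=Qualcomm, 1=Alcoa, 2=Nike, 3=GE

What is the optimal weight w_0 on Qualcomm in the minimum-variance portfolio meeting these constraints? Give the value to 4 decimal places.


p=Σ⁻¹μ = [2.4765  0.8987  1.7407  0.7171]
q=Σ⁻¹𝟙 = [19.0447  14.3411  10.9242  7.8347]
a=μᵀp=0.753356  b=𝟙ᵀp=5.833023  c=𝟙ᵀq=52.144582  D=ac−b²=5.259301
λ₁=(c·0.139−b)/D = (52.144582·0.139−5.833023)/5.259301 = 0.269061
λ₂=(a−b·0.139)/D = (0.753356−5.833023·0.139)/5.259301 = -0.010920
w* = 0.269061·p + -0.010920·q:
  w_0 = 0.269061·2.4765 + -0.010920·19.0447 = 0.4584  (Qualcomm)
  w_1 = 0.269061·0.8987 + -0.010920·14.3411 = 0.0852  (Alcoa)
  w_2 = 0.269061·1.7407 + -0.010920·10.9242 = 0.3491  (Nike)
  w_3 = 0.269061·0.7171 + -0.010920·7.8347 = 0.1074  (GE)
Σw_i=1.0000  μᵀw=0.1390
σ²=wᵀΣw=λ₁·μ_p+λ₂ = 0.269061·0.139 + -0.010920 = 0.026479 ≈ 0.0265

0.4584


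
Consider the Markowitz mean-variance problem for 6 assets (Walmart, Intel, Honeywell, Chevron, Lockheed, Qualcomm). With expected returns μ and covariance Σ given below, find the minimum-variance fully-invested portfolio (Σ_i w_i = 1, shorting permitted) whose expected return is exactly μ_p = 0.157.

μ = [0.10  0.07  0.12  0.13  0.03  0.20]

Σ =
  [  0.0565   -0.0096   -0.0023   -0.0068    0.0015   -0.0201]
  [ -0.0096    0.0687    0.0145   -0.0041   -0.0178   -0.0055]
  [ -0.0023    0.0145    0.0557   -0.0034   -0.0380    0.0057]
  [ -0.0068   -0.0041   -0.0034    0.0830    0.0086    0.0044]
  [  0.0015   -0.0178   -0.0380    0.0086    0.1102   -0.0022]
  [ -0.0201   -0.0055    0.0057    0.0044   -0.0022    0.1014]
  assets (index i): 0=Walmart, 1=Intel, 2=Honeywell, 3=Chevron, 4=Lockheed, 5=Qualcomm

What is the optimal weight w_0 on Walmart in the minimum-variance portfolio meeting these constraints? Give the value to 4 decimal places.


0.3050

x=Σ⁻¹μ = [3.2047  1.5542  2.6171  1.7462  1.2957  2.4972]
y=Σ⁻¹𝟙 = [28.6411  20.1497  27.2176  13.5813  20.5634  14.9591]
a=μᵀx=1.508618  b=𝟙ᵀx=12.914995  c=𝟙ᵀy=125.112220  D=ac−b²=21.949454
λ₁=(c·0.157−b)/D = (125.112220·0.157−12.914995)/21.949454 = 0.306505
λ₂=(a−b·0.157)/D = (1.508618−12.914995·0.157)/21.949454 = -0.023647
w* = 0.306505·x + -0.023647·y:
  w_0 = 0.306505·3.2047 + -0.023647·28.6411 = 0.3050  (Walmart)
  w_1 = 0.306505·1.5542 + -0.023647·20.1497 = -0.0001  (Intel)
  w_2 = 0.306505·2.6171 + -0.023647·27.2176 = 0.1586  (Honeywell)
  w_3 = 0.306505·1.7462 + -0.023647·13.5813 = 0.2141  (Chevron)
  w_4 = 0.306505·1.2957 + -0.023647·20.5634 = -0.0891  (Lockheed)
  w_5 = 0.306505·2.4972 + -0.023647·14.9591 = 0.4117  (Qualcomm)
Σw_i=1.0000  μᵀw=0.1570
σ²=wᵀΣw=λ₁·μ_p+λ₂ = 0.306505·0.157 + -0.023647 = 0.024474 ≈ 0.0245


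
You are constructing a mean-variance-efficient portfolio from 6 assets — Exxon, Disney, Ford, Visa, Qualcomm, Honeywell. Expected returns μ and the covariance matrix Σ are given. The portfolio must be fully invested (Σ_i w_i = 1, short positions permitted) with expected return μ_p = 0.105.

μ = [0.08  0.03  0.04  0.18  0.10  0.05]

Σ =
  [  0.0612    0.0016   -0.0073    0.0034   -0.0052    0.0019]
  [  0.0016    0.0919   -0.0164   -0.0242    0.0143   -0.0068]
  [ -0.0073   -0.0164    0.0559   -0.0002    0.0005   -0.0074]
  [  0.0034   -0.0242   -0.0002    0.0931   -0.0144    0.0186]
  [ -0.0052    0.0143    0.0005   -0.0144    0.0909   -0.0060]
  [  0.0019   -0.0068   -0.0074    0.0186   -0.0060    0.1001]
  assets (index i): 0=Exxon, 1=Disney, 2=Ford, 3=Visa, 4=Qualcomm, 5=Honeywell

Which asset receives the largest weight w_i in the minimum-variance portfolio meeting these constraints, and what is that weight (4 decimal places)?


Visa (0.3314)

p=Σ⁻¹μ = [1.4107  0.9198  1.2028  2.2849  1.4102  0.2841]
q=Σ⁻¹𝟙 = [18.9790  18.1263  27.0709  14.5142  12.1045  10.8910]
a=μᵀp=0.755073  b=𝟙ᵀp=7.512506  c=𝟙ᵀq=101.685884  D=ac−b²=20.342464
λ₁=(c·0.105−b)/D = (101.685884·0.105−7.512506)/20.342464 = 0.155562
λ₂=(a−b·0.105)/D = (0.755073−7.512506·0.105)/20.342464 = -0.001659
w* = 0.155562·p + -0.001659·q:
  w_0 = 0.155562·1.4107 + -0.001659·18.9790 = 0.1880  (Exxon)
  w_1 = 0.155562·0.9198 + -0.001659·18.1263 = 0.1130  (Disney)
  w_2 = 0.155562·1.2028 + -0.001659·27.0709 = 0.1422  (Ford)
  w_3 = 0.155562·2.2849 + -0.001659·14.5142 = 0.3314  (Visa)
  w_4 = 0.155562·1.4102 + -0.001659·12.1045 = 0.1993  (Qualcomm)
  w_5 = 0.155562·0.2841 + -0.001659·10.8910 = 0.0261  (Honeywell)
Σw_i=1.0000  μᵀw=0.1050
σ²=wᵀΣw=λ₁·μ_p+λ₂ = 0.155562·0.105 + -0.001659 = 0.014675 ≈ 0.0147


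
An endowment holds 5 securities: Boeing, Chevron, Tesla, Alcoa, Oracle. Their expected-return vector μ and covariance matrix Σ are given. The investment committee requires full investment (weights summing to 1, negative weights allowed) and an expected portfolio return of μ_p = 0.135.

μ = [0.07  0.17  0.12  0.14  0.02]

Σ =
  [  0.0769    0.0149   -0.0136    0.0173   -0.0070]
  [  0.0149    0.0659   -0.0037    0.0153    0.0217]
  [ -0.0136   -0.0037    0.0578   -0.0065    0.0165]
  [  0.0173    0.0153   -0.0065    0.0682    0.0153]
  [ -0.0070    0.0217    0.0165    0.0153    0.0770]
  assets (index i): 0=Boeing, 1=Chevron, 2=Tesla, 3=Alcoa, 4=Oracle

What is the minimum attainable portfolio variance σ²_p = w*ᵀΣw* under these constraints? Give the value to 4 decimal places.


0.0187

u=Σ⁻¹μ = [0.3292  2.7080  2.9800  1.9837  -1.5062]
v=Σ⁻¹𝟙 = [13.0385  9.3643  20.6435  10.0762  5.1075]
a=μᵀu=1.088591  b=𝟙ᵀu=6.494661  c=𝟙ᵀv=58.229978  D=ac−b²=21.208013
λ₁=(c·0.135−b)/D = (58.229978·0.135−6.494661)/21.208013 = 0.064428
λ₂=(a−b·0.135)/D = (1.088591−6.494661·0.135)/21.208013 = 0.009987
w* = 0.064428·u + 0.009987·v:
  w_0 = 0.064428·0.3292 + 0.009987·13.0385 = 0.1514  (Boeing)
  w_1 = 0.064428·2.7080 + 0.009987·9.3643 = 0.2680  (Chevron)
  w_2 = 0.064428·2.9800 + 0.009987·20.6435 = 0.3982  (Tesla)
  w_3 = 0.064428·1.9837 + 0.009987·10.0762 = 0.2284  (Alcoa)
  w_4 = 0.064428·-1.5062 + 0.009987·5.1075 = -0.0460  (Oracle)
Σw_i=1.0000  μᵀw=0.1350
σ²=wᵀΣw=λ₁·μ_p+λ₂ = 0.064428·0.135 + 0.009987 = 0.018685 ≈ 0.0187


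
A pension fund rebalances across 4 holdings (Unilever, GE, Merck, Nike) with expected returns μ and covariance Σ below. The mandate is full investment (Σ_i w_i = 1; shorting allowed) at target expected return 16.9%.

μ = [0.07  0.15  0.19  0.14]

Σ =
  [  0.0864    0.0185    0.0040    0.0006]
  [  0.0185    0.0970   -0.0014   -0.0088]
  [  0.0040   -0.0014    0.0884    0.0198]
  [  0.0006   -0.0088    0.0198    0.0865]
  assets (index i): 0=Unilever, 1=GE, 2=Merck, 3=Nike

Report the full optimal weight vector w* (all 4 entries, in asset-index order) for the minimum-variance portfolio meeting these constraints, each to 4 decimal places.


-0.0465  0.3525  0.4445  0.2495

x=Σ⁻¹μ = [0.3667  1.6263  1.8546  1.3569]
y=Σ⁻¹𝟙 = [9.0288  9.6645  8.7076  10.4881]
a=μᵀx=0.811949  b=𝟙ᵀx=5.204459  c=𝟙ᵀy=37.888905  D=ac−b²=3.677457
λ₁=(c·0.169−b)/D = (37.888905·0.169−5.204459)/3.677457 = 0.325977
λ₂=(a−b·0.169)/D = (0.811949−5.204459·0.169)/3.677457 = -0.018384
w* = 0.325977·x + -0.018384·y:
  w_0 = 0.325977·0.3667 + -0.018384·9.0288 = -0.0465  (Unilever)
  w_1 = 0.325977·1.6263 + -0.018384·9.6645 = 0.3525  (GE)
  w_2 = 0.325977·1.8546 + -0.018384·8.7076 = 0.4445  (Merck)
  w_3 = 0.325977·1.3569 + -0.018384·10.4881 = 0.2495  (Nike)
Σw_i=1.0000  μᵀw=0.1690
σ²=wᵀΣw=λ₁·μ_p+λ₂ = 0.325977·0.169 + -0.018384 = 0.036707 ≈ 0.0367


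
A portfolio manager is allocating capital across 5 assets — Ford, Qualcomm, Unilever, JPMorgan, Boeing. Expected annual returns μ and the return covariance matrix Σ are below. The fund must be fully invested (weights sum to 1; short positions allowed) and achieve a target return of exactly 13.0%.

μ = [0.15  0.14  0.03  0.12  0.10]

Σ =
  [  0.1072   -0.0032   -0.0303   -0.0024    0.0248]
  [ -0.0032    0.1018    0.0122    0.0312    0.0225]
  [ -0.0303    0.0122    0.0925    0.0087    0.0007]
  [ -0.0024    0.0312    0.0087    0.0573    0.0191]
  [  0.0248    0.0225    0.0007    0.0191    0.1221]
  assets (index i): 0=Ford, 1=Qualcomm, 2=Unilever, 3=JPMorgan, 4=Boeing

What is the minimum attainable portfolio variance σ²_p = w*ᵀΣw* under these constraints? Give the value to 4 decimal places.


g=Σ⁻¹μ = [1.6069  0.8522  0.5891  1.5797  0.0851]
h=Σ⁻¹𝟙 = [12.8494  4.1004  13.2514  12.8318  2.7413]
a=μᵀg=0.576086  b=𝟙ᵀg=4.712943  c=𝟙ᵀh=45.774230  D=ac−b²=4.158046
λ₁=(c·0.130−b)/D = (45.774230·0.130−4.712943)/4.158046 = 0.297666
λ₂=(a−b·0.130)/D = (0.576086−4.712943·0.130)/4.158046 = -0.008801
w* = 0.297666·g + -0.008801·h:
  w_0 = 0.297666·1.6069 + -0.008801·12.8494 = 0.3652  (Ford)
  w_1 = 0.297666·0.8522 + -0.008801·4.1004 = 0.2176  (Qualcomm)
  w_2 = 0.297666·0.5891 + -0.008801·13.2514 = 0.0587  (Unilever)
  w_3 = 0.297666·1.5797 + -0.008801·12.8318 = 0.3573  (JPMorgan)
  w_4 = 0.297666·0.0851 + -0.008801·2.7413 = 0.0012  (Boeing)
Σw_i=1.0000  μᵀw=0.1300
σ²=wᵀΣw=λ₁·μ_p+λ₂ = 0.297666·0.130 + -0.008801 = 0.029895 ≈ 0.0299

0.0299


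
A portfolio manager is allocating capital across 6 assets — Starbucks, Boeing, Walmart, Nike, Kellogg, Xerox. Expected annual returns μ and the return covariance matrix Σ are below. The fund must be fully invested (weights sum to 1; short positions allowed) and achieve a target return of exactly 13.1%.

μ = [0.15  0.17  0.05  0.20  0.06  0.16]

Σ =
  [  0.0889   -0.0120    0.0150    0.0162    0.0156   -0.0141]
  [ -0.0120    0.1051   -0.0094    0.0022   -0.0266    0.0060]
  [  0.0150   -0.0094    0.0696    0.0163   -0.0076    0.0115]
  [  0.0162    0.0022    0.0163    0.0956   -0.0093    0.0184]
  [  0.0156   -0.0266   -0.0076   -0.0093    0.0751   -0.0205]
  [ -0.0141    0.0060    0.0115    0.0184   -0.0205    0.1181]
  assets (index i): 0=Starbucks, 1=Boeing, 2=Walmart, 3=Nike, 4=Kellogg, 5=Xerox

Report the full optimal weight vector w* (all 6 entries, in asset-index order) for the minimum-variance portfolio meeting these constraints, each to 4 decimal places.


g=Σ⁻¹μ = [1.5433  2.1741  0.2579  1.6355  1.8796  1.4749]
h=Σ⁻¹𝟙 = [7.4922  16.6717  14.2662  6.6504  22.6679  10.0243]
a=μᵀg=1.289850  b=𝟙ᵀg=8.965369  c=𝟙ᵀh=77.772698  D=ac−b²=19.937262
λ₁=(c·0.131−b)/D = (77.772698·0.131−8.965369)/19.937262 = 0.061335
λ₂=(a−b·0.131)/D = (1.289850−8.965369·0.131)/19.937262 = 0.005787
w* = 0.061335·g + 0.005787·h:
  w_0 = 0.061335·1.5433 + 0.005787·7.4922 = 0.1380  (Starbucks)
  w_1 = 0.061335·2.1741 + 0.005787·16.6717 = 0.2298  (Boeing)
  w_2 = 0.061335·0.2579 + 0.005787·14.2662 = 0.0984  (Walmart)
  w_3 = 0.061335·1.6355 + 0.005787·6.6504 = 0.1388  (Nike)
  w_4 = 0.061335·1.8796 + 0.005787·22.6679 = 0.2465  (Kellogg)
  w_5 = 0.061335·1.4749 + 0.005787·10.0243 = 0.1485  (Xerox)
Σw_i=1.0000  μᵀw=0.1310
σ²=wᵀΣw=λ₁·μ_p+λ₂ = 0.061335·0.131 + 0.005787 = 0.013822 ≈ 0.0138

0.1380  0.2298  0.0984  0.1388  0.2465  0.1485


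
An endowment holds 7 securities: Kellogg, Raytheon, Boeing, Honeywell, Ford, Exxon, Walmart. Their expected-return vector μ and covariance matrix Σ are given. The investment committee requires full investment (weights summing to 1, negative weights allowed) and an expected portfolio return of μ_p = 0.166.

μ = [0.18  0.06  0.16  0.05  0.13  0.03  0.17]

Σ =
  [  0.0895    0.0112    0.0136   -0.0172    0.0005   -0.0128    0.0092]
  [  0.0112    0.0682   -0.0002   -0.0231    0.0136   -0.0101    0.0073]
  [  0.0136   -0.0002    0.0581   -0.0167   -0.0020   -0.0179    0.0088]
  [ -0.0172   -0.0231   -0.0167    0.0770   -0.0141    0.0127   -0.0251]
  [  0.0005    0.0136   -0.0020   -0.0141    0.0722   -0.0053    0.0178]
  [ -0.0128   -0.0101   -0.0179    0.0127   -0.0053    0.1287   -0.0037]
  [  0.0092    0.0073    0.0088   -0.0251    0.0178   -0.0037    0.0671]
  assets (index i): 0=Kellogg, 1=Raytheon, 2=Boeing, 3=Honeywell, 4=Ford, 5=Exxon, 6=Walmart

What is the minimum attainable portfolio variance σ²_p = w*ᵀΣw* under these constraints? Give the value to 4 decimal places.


0.0232

x=Σ⁻¹μ = [1.8291  1.1390  3.1350  3.0744  1.7042  0.7788  2.4886]
y=Σ⁻¹𝟙 = [10.8511  21.5559  25.9340  33.6783  13.6149  11.8828  17.3106]
a=μᵀx=1.720875  b=𝟙ᵀx=14.149127  c=𝟙ᵀy=134.827602  D=ac−b²=31.823643
λ₁=(c·0.166−b)/D = (134.827602·0.166−14.149127)/31.823643 = 0.258684
λ₂=(a−b·0.166)/D = (1.720875−14.149127·0.166)/31.823643 = -0.019730
w* = 0.258684·x + -0.019730·y:
  w_0 = 0.258684·1.8291 + -0.019730·10.8511 = 0.2591  (Kellogg)
  w_1 = 0.258684·1.1390 + -0.019730·21.5559 = -0.1307  (Raytheon)
  w_2 = 0.258684·3.1350 + -0.019730·25.9340 = 0.2993  (Boeing)
  w_3 = 0.258684·3.0744 + -0.019730·33.6783 = 0.1308  (Honeywell)
  w_4 = 0.258684·1.7042 + -0.019730·13.6149 = 0.1722  (Ford)
  w_5 = 0.258684·0.7788 + -0.019730·11.8828 = -0.0330  (Exxon)
  w_6 = 0.258684·2.4886 + -0.019730·17.3106 = 0.3022  (Walmart)
Σw_i=1.0000  μᵀw=0.1660
σ²=wᵀΣw=λ₁·μ_p+λ₂ = 0.258684·0.166 + -0.019730 = 0.023211 ≈ 0.0232


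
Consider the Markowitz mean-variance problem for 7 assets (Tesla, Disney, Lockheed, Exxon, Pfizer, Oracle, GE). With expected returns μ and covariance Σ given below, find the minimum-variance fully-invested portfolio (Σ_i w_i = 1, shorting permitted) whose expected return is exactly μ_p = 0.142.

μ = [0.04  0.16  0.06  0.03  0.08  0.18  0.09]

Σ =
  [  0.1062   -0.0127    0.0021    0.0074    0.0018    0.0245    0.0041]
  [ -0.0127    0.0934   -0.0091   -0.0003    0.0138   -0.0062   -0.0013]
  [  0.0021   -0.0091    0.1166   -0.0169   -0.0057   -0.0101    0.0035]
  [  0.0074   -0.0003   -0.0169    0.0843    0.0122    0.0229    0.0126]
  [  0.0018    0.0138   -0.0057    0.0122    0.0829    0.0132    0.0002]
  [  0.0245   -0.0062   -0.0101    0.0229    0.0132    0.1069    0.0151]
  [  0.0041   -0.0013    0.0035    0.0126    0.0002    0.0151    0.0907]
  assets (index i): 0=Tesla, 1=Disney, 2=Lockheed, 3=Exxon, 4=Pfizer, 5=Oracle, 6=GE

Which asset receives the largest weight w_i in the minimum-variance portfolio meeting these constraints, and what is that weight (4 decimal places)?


Disney (0.3544)

x=Σ⁻¹μ = [0.1662  1.8680  0.7866  -0.1281  0.4511  1.6991  0.7151]
y=Σ⁻¹𝟙 = [8.3742  12.1852  11.3708  9.6639  8.4041  4.9505  8.1975]
a=μᵀx=0.755164  b=𝟙ᵀx=5.557949  c=𝟙ᵀy=63.146105  D=ac−b²=16.794853
λ₁=(c·0.142−b)/D = (63.146105·0.142−5.557949)/16.794853 = 0.202967
λ₂=(a−b·0.142)/D = (0.755164−5.557949·0.142)/16.794853 = -0.002028
w* = 0.202967·x + -0.002028·y:
  w_0 = 0.202967·0.1662 + -0.002028·8.3742 = 0.0167  (Tesla)
  w_1 = 0.202967·1.8680 + -0.002028·12.1852 = 0.3544  (Disney)
  w_2 = 0.202967·0.7866 + -0.002028·11.3708 = 0.1366  (Lockheed)
  w_3 = 0.202967·-0.1281 + -0.002028·9.6639 = -0.0456  (Exxon)
  w_4 = 0.202967·0.4511 + -0.002028·8.4041 = 0.0745  (Pfizer)
  w_5 = 0.202967·1.6991 + -0.002028·4.9505 = 0.3348  (Oracle)
  w_6 = 0.202967·0.7151 + -0.002028·8.1975 = 0.1285  (GE)
Σw_i=1.0000  μᵀw=0.1420
σ²=wᵀΣw=λ₁·μ_p+λ₂ = 0.202967·0.142 + -0.002028 = 0.026793 ≈ 0.0268


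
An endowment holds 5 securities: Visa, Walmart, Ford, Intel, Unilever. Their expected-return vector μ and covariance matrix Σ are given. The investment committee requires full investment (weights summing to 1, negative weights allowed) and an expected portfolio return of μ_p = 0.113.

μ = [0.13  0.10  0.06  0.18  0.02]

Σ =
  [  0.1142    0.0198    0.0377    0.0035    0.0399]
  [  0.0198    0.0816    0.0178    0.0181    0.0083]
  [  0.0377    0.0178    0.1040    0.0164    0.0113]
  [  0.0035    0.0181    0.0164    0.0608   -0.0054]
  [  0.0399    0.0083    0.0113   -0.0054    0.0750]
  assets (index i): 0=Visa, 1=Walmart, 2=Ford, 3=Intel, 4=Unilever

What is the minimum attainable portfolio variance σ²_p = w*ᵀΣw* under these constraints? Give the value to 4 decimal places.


0.0262

x=Σ⁻¹μ = [1.1376  0.4032  -0.3411  2.8558  -0.1261]
y=Σ⁻¹𝟙 = [1.4802  6.5232  4.3788  14.3222  12.1955]
a=μᵀx=0.679266  b=𝟙ᵀx=3.929384  c=𝟙ᵀy=38.899854  D=ac−b²=10.983306
λ₁=(c·0.113−b)/D = (38.899854·0.113−3.929384)/10.983306 = 0.042455
λ₂=(a−b·0.113)/D = (0.679266−3.929384·0.113)/10.983306 = 0.021419
w* = 0.042455·x + 0.021419·y:
  w_0 = 0.042455·1.1376 + 0.021419·1.4802 = 0.0800  (Visa)
  w_1 = 0.042455·0.4032 + 0.021419·6.5232 = 0.1568  (Walmart)
  w_2 = 0.042455·-0.3411 + 0.021419·4.3788 = 0.0793  (Ford)
  w_3 = 0.042455·2.8558 + 0.021419·14.3222 = 0.4280  (Intel)
  w_4 = 0.042455·-0.1261 + 0.021419·12.1955 = 0.2559  (Unilever)
Σw_i=1.0000  μᵀw=0.1130
σ²=wᵀΣw=λ₁·μ_p+λ₂ = 0.042455·0.113 + 0.021419 = 0.026216 ≈ 0.0262


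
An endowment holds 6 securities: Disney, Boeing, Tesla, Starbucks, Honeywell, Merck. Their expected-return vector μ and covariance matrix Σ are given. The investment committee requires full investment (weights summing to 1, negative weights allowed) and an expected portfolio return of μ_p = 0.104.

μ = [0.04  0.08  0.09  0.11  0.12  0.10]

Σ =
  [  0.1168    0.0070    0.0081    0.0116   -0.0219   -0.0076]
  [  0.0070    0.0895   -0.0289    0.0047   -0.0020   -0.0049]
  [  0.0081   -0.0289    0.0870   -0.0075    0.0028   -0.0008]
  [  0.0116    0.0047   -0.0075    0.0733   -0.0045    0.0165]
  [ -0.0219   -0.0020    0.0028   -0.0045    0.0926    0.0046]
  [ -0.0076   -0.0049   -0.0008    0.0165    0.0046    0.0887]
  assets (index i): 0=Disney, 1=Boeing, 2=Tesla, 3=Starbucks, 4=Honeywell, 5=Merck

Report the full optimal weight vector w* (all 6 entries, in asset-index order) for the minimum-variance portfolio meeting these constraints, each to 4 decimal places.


x=Σ⁻¹μ = [0.3325  1.3741  1.5444  1.3969  1.3800  0.9143]
y=Σ⁻¹𝟙 = [8.3298  16.1774  16.7685  11.4746  12.6604  10.2415]
a=μᵀx=0.672907  b=𝟙ᵀx=6.942152  c=𝟙ᵀy=75.652205  D=ac−b²=2.713423
λ₁=(c·0.104−b)/D = (75.652205·0.104−6.942152)/2.713423 = 0.341148
λ₂=(a−b·0.104)/D = (0.672907−6.942152·0.104)/2.713423 = -0.018087
w* = 0.341148·x + -0.018087·y:
  w_0 = 0.341148·0.3325 + -0.018087·8.3298 = -0.0372  (Disney)
  w_1 = 0.341148·1.3741 + -0.018087·16.1774 = 0.1762  (Boeing)
  w_2 = 0.341148·1.5444 + -0.018087·16.7685 = 0.2236  (Tesla)
  w_3 = 0.341148·1.3969 + -0.018087·11.4746 = 0.2690  (Starbucks)
  w_4 = 0.341148·1.3800 + -0.018087·12.6604 = 0.2418  (Honeywell)
  w_5 = 0.341148·0.9143 + -0.018087·10.2415 = 0.1267  (Merck)
Σw_i=1.0000  μᵀw=0.1040
σ²=wᵀΣw=λ₁·μ_p+λ₂ = 0.341148·0.104 + -0.018087 = 0.017393 ≈ 0.0174

-0.0372  0.1762  0.2236  0.2690  0.2418  0.1267


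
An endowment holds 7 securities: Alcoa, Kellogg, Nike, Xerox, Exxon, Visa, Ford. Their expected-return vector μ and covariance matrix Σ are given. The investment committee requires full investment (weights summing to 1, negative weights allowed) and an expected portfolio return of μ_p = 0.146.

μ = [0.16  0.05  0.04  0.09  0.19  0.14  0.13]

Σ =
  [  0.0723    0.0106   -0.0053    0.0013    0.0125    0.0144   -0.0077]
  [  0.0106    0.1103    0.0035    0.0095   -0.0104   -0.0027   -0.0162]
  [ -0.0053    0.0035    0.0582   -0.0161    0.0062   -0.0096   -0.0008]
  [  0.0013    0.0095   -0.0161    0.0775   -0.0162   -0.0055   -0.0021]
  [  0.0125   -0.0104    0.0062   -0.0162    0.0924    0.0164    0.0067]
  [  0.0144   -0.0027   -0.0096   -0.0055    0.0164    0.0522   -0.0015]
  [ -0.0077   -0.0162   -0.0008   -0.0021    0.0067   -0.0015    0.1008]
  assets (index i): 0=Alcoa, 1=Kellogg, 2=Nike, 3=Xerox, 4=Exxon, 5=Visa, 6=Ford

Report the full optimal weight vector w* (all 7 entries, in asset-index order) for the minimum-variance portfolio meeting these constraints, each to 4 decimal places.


p=Σ⁻¹μ = [1.6429  0.5036  1.5674  1.9368  1.6129  2.2828  1.4757]
q=Σ⁻¹𝟙 = [9.7950  8.6013  26.2371  20.6005  7.5239  21.8915  12.5143]
a=μᵀp=1.342928  b=𝟙ᵀp=11.021998  c=𝟙ᵀq=107.163575  D=ac−b²=22.428538
λ₁=(c·0.146−b)/D = (107.163575·0.146−11.021998)/22.428538 = 0.206161
λ₂=(a−b·0.146)/D = (1.342928−11.021998·0.146)/22.428538 = -0.011873
w* = 0.206161·p + -0.011873·q:
  w_0 = 0.206161·1.6429 + -0.011873·9.7950 = 0.2224  (Alcoa)
  w_1 = 0.206161·0.5036 + -0.011873·8.6013 = 0.0017  (Kellogg)
  w_2 = 0.206161·1.5674 + -0.011873·26.2371 = 0.0116  (Nike)
  w_3 = 0.206161·1.9368 + -0.011873·20.6005 = 0.1547  (Xerox)
  w_4 = 0.206161·1.6129 + -0.011873·7.5239 = 0.2432  (Exxon)
  w_5 = 0.206161·2.2828 + -0.011873·21.8915 = 0.2107  (Visa)
  w_6 = 0.206161·1.4757 + -0.011873·12.5143 = 0.1556  (Ford)
Σw_i=1.0000  μᵀw=0.1460
σ²=wᵀΣw=λ₁·μ_p+λ₂ = 0.206161·0.146 + -0.011873 = 0.018227 ≈ 0.0182

0.2224  0.0017  0.0116  0.1547  0.2432  0.2107  0.1556
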